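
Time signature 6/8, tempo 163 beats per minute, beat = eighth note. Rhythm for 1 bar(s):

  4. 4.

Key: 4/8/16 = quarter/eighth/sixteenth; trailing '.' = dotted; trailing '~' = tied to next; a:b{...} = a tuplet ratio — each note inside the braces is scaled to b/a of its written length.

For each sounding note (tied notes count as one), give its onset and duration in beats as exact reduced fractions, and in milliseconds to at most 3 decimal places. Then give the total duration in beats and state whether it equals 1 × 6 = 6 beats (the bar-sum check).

1) 0.0ms=0b +1104.294ms=3b
2) 1104.294ms=3b +1104.294ms=3b
Σ=6b of 6 (163bpm 6/8) — PASS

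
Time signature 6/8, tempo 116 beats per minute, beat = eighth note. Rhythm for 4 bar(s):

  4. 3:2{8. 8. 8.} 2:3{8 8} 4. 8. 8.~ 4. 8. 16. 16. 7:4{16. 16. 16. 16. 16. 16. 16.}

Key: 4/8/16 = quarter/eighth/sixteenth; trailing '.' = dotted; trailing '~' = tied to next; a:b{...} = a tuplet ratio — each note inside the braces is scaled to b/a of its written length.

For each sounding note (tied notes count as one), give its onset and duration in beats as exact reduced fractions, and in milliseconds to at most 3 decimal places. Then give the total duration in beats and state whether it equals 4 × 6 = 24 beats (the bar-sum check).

1) 0.0ms=0b +1551.724ms=3b
2) 1551.724ms=3b +517.241ms=1b
3) 2068.966ms=4b +517.241ms=1b
4) 2586.207ms=5b +517.241ms=1b
5) 3103.448ms=6b +775.862ms=3/2b
6) 3879.31ms=15/2b +775.862ms=3/2b
7) 4655.172ms=9b +1551.724ms=3b
8) 6206.897ms=12b +775.862ms=3/2b
9) 6982.759ms=27/2b +2327.586ms=9/2b
10) 9310.345ms=18b +775.862ms=3/2b
11) 10086.207ms=39/2b +387.931ms=3/4b
12) 10474.138ms=81/4b +387.931ms=3/4b
13) 10862.069ms=21b +221.675ms=3/7b
14) 11083.744ms=150/7b +221.675ms=3/7b
15) 11305.419ms=153/7b +221.675ms=3/7b
16) 11527.094ms=156/7b +221.675ms=3/7b
17) 11748.768ms=159/7b +221.675ms=3/7b
18) 11970.443ms=162/7b +221.675ms=3/7b
19) 12192.118ms=165/7b +221.675ms=3/7b
Σ=24b of 24 (116bpm 6/8) — PASS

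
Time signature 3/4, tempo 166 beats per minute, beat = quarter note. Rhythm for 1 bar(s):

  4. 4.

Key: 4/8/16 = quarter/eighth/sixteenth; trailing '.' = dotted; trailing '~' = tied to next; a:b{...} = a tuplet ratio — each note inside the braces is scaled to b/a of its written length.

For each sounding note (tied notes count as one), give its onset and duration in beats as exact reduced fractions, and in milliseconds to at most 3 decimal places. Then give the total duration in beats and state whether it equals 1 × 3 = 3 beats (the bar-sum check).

1) 0.0ms=0b +542.169ms=3/2b
2) 542.169ms=3/2b +542.169ms=3/2b
Σ=3b of 3 (166bpm 3/4) — PASS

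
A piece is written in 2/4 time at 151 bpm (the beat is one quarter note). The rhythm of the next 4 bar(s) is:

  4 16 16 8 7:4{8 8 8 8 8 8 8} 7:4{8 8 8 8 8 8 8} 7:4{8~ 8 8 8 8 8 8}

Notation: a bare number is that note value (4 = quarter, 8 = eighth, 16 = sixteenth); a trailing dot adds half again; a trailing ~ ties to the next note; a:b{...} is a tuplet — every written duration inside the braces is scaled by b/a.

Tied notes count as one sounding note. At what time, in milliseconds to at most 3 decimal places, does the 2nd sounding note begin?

1. 0.0ms @ 0 + 397.351ms (1)
2. 397.351ms @ 1 + 99.338ms (1/4)
3. 496.689ms @ 5/4 + 99.338ms (1/4)
4. 596.026ms @ 3/2 + 198.675ms (1/2)
5. 794.702ms @ 2 + 113.529ms (2/7)
6. 908.231ms @ 16/7 + 113.529ms (2/7)
7. 1021.76ms @ 18/7 + 113.529ms (2/7)
8. 1135.289ms @ 20/7 + 113.529ms (2/7)
9. 1248.817ms @ 22/7 + 113.529ms (2/7)
10. 1362.346ms @ 24/7 + 113.529ms (2/7)
11. 1475.875ms @ 26/7 + 113.529ms (2/7)
12. 1589.404ms @ 4 + 113.529ms (2/7)
13. 1702.933ms @ 30/7 + 113.529ms (2/7)
14. 1816.462ms @ 32/7 + 113.529ms (2/7)
15. 1929.991ms @ 34/7 + 113.529ms (2/7)
16. 2043.519ms @ 36/7 + 113.529ms (2/7)
17. 2157.048ms @ 38/7 + 113.529ms (2/7)
18. 2270.577ms @ 40/7 + 113.529ms (2/7)
19. 2384.106ms @ 6 + 227.058ms (4/7)
20. 2611.164ms @ 46/7 + 113.529ms (2/7)
21. 2724.693ms @ 48/7 + 113.529ms (2/7)
22. 2838.221ms @ 50/7 + 113.529ms (2/7)
23. 2951.75ms @ 52/7 + 113.529ms (2/7)
24. 3065.279ms @ 54/7 + 113.529ms (2/7)

note 2 onset = 1b = 397.351ms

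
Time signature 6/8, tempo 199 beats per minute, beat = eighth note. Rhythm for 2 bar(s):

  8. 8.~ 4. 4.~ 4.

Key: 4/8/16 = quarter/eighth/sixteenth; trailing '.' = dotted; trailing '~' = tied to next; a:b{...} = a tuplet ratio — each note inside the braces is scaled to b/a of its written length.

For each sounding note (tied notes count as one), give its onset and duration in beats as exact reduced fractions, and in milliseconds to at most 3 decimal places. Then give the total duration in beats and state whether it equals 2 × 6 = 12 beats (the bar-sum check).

1) 0.0ms=0b +452.261ms=3/2b
2) 452.261ms=3/2b +1356.784ms=9/2b
3) 1809.045ms=6b +1809.045ms=6b
Σ=12b of 12 (199bpm 6/8) — PASS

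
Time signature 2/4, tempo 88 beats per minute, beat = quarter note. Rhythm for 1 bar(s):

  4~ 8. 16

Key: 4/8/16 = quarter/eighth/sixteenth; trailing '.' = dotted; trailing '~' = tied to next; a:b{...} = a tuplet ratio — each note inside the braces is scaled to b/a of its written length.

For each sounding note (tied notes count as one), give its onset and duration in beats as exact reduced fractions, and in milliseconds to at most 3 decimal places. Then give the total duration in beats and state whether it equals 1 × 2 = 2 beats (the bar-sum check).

1) 0.0ms=0b +1193.182ms=7/4b
2) 1193.182ms=7/4b +170.455ms=1/4b
Σ=2b of 2 (88bpm 2/4) — PASS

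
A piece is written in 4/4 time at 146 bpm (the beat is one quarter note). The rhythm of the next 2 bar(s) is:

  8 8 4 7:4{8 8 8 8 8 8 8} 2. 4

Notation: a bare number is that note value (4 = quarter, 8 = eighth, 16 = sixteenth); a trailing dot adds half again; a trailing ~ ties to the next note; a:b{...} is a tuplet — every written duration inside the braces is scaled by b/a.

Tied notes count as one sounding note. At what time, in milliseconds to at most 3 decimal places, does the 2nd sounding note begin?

note 2 onset = 1/2b = 205.479ms

1. 0.0ms @ 0 + 205.479ms (1/2)
2. 205.479ms @ 1/2 + 205.479ms (1/2)
3. 410.959ms @ 1 + 410.959ms (1)
4. 821.918ms @ 2 + 117.417ms (2/7)
5. 939.335ms @ 16/7 + 117.417ms (2/7)
6. 1056.751ms @ 18/7 + 117.417ms (2/7)
7. 1174.168ms @ 20/7 + 117.417ms (2/7)
8. 1291.585ms @ 22/7 + 117.417ms (2/7)
9. 1409.002ms @ 24/7 + 117.417ms (2/7)
10. 1526.419ms @ 26/7 + 117.417ms (2/7)
11. 1643.836ms @ 4 + 1232.877ms (3)
12. 2876.712ms @ 7 + 410.959ms (1)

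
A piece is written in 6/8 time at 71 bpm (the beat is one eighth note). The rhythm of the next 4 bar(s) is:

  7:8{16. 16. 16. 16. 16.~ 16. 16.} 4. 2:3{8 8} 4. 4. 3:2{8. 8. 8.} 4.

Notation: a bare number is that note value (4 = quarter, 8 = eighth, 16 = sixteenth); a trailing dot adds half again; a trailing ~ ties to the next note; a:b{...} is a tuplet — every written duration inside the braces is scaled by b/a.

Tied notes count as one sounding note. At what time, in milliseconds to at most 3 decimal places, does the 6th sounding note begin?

note 6 onset = 36/7b = 4346.076ms

1. 0.0ms @ 0 + 724.346ms (6/7)
2. 724.346ms @ 6/7 + 724.346ms (6/7)
3. 1448.692ms @ 12/7 + 724.346ms (6/7)
4. 2173.038ms @ 18/7 + 724.346ms (6/7)
5. 2897.384ms @ 24/7 + 1448.692ms (12/7)
6. 4346.076ms @ 36/7 + 724.346ms (6/7)
7. 5070.423ms @ 6 + 2535.211ms (3)
8. 7605.634ms @ 9 + 1267.606ms (3/2)
9. 8873.239ms @ 21/2 + 1267.606ms (3/2)
10. 10140.845ms @ 12 + 2535.211ms (3)
11. 12676.056ms @ 15 + 2535.211ms (3)
12. 15211.268ms @ 18 + 845.07ms (1)
13. 16056.338ms @ 19 + 845.07ms (1)
14. 16901.408ms @ 20 + 845.07ms (1)
15. 17746.479ms @ 21 + 2535.211ms (3)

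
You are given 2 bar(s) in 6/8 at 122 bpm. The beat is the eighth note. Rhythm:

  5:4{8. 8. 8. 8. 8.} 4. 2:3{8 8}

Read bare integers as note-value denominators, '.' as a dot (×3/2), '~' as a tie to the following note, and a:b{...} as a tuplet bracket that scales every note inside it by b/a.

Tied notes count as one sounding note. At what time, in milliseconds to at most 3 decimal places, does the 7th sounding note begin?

1. 0.0ms @ 0 + 590.164ms (6/5)
2. 590.164ms @ 6/5 + 590.164ms (6/5)
3. 1180.328ms @ 12/5 + 590.164ms (6/5)
4. 1770.492ms @ 18/5 + 590.164ms (6/5)
5. 2360.656ms @ 24/5 + 590.164ms (6/5)
6. 2950.82ms @ 6 + 1475.41ms (3)
7. 4426.23ms @ 9 + 737.705ms (3/2)
8. 5163.934ms @ 21/2 + 737.705ms (3/2)

note 7 onset = 9b = 4426.23ms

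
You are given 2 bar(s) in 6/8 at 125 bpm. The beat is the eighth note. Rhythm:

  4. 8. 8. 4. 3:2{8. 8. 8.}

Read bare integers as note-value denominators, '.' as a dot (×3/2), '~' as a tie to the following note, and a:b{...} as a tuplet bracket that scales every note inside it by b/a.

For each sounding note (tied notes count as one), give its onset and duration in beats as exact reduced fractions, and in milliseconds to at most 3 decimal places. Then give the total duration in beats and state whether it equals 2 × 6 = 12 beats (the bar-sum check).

1) 0.0ms=0b +1440.0ms=3b
2) 1440.0ms=3b +720.0ms=3/2b
3) 2160.0ms=9/2b +720.0ms=3/2b
4) 2880.0ms=6b +1440.0ms=3b
5) 4320.0ms=9b +480.0ms=1b
6) 4800.0ms=10b +480.0ms=1b
7) 5280.0ms=11b +480.0ms=1b
Σ=12b of 12 (125bpm 6/8) — PASS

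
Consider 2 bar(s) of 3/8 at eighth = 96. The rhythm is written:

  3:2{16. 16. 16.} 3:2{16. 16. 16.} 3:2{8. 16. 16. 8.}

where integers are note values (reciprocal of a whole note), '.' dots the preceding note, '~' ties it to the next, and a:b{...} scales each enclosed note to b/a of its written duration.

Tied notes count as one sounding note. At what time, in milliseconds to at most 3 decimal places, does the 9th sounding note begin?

note 9 onset = 9/2b = 2812.5ms

1. 0.0ms @ 0 + 312.5ms (1/2)
2. 312.5ms @ 1/2 + 312.5ms (1/2)
3. 625.0ms @ 1 + 312.5ms (1/2)
4. 937.5ms @ 3/2 + 312.5ms (1/2)
5. 1250.0ms @ 2 + 312.5ms (1/2)
6. 1562.5ms @ 5/2 + 312.5ms (1/2)
7. 1875.0ms @ 3 + 625.0ms (1)
8. 2500.0ms @ 4 + 312.5ms (1/2)
9. 2812.5ms @ 9/2 + 312.5ms (1/2)
10. 3125.0ms @ 5 + 625.0ms (1)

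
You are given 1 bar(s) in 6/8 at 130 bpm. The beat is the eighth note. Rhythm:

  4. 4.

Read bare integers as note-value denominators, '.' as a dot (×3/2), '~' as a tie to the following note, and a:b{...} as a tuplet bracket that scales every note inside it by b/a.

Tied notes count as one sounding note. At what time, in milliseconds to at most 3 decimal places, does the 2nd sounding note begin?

note 2 onset = 3b = 1384.615ms

1. 0.0ms @ 0 + 1384.615ms (3)
2. 1384.615ms @ 3 + 1384.615ms (3)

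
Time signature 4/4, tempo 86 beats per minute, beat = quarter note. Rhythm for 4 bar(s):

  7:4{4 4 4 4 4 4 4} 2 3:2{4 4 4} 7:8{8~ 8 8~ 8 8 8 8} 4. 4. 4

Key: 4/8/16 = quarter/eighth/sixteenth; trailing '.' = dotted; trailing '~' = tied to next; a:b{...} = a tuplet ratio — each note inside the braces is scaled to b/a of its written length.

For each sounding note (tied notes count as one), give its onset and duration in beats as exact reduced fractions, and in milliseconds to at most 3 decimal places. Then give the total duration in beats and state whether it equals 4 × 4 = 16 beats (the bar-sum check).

1) 0.0ms=0b +398.671ms=4/7b
2) 398.671ms=4/7b +398.671ms=4/7b
3) 797.342ms=8/7b +398.671ms=4/7b
4) 1196.013ms=12/7b +398.671ms=4/7b
5) 1594.684ms=16/7b +398.671ms=4/7b
6) 1993.355ms=20/7b +398.671ms=4/7b
7) 2392.027ms=24/7b +398.671ms=4/7b
8) 2790.698ms=4b +1395.349ms=2b
9) 4186.047ms=6b +465.116ms=2/3b
10) 4651.163ms=20/3b +465.116ms=2/3b
11) 5116.279ms=22/3b +465.116ms=2/3b
12) 5581.395ms=8b +797.342ms=8/7b
13) 6378.738ms=64/7b +797.342ms=8/7b
14) 7176.08ms=72/7b +398.671ms=4/7b
15) 7574.751ms=76/7b +398.671ms=4/7b
16) 7973.422ms=80/7b +398.671ms=4/7b
17) 8372.093ms=12b +1046.512ms=3/2b
18) 9418.605ms=27/2b +1046.512ms=3/2b
19) 10465.116ms=15b +697.674ms=1b
Σ=16b of 16 (86bpm 4/4) — PASS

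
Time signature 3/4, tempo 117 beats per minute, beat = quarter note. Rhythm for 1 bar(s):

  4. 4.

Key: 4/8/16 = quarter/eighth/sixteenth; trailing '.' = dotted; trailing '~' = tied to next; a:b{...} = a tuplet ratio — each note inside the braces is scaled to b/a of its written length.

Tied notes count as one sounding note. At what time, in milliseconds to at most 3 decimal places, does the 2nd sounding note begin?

1. 0.0ms @ 0 + 769.231ms (3/2)
2. 769.231ms @ 3/2 + 769.231ms (3/2)

note 2 onset = 3/2b = 769.231ms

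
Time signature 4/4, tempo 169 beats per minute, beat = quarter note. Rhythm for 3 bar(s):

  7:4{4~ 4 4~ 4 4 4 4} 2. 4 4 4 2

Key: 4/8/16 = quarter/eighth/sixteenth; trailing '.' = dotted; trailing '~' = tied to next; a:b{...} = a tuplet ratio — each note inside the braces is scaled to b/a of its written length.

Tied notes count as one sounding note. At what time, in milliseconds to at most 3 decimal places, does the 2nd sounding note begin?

1. 0.0ms @ 0 + 405.748ms (8/7)
2. 405.748ms @ 8/7 + 405.748ms (8/7)
3. 811.496ms @ 16/7 + 202.874ms (4/7)
4. 1014.37ms @ 20/7 + 202.874ms (4/7)
5. 1217.244ms @ 24/7 + 202.874ms (4/7)
6. 1420.118ms @ 4 + 1065.089ms (3)
7. 2485.207ms @ 7 + 355.03ms (1)
8. 2840.237ms @ 8 + 355.03ms (1)
9. 3195.266ms @ 9 + 355.03ms (1)
10. 3550.296ms @ 10 + 710.059ms (2)

note 2 onset = 8/7b = 405.748ms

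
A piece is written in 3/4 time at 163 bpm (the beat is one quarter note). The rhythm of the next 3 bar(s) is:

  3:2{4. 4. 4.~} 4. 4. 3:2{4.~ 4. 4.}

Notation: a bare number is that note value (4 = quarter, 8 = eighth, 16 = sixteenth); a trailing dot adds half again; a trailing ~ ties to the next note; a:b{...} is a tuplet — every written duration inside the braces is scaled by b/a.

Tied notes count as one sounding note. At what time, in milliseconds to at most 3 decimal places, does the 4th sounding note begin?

note 4 onset = 9/2b = 1656.442ms

1. 0.0ms @ 0 + 368.098ms (1)
2. 368.098ms @ 1 + 368.098ms (1)
3. 736.196ms @ 2 + 920.245ms (5/2)
4. 1656.442ms @ 9/2 + 552.147ms (3/2)
5. 2208.589ms @ 6 + 736.196ms (2)
6. 2944.785ms @ 8 + 368.098ms (1)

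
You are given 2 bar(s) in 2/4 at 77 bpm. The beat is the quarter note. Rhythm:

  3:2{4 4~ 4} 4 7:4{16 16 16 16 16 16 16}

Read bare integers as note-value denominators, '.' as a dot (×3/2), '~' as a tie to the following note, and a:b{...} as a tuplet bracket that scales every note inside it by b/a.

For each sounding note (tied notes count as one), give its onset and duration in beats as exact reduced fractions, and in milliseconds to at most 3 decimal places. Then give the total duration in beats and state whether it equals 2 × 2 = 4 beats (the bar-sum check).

1) 0.0ms=0b +519.481ms=2/3b
2) 519.481ms=2/3b +1038.961ms=4/3b
3) 1558.442ms=2b +779.221ms=1b
4) 2337.662ms=3b +111.317ms=1/7b
5) 2448.98ms=22/7b +111.317ms=1/7b
6) 2560.297ms=23/7b +111.317ms=1/7b
7) 2671.614ms=24/7b +111.317ms=1/7b
8) 2782.931ms=25/7b +111.317ms=1/7b
9) 2894.249ms=26/7b +111.317ms=1/7b
10) 3005.566ms=27/7b +111.317ms=1/7b
Σ=4b of 4 (77bpm 2/4) — PASS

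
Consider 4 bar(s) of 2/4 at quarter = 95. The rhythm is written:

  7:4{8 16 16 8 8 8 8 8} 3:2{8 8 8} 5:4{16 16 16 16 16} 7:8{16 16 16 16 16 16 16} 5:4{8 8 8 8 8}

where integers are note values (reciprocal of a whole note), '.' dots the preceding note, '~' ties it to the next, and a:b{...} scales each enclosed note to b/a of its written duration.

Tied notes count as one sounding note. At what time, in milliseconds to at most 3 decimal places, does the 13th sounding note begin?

note 13 onset = 16/5b = 2021.053ms

1. 0.0ms @ 0 + 180.451ms (2/7)
2. 180.451ms @ 2/7 + 90.226ms (1/7)
3. 270.677ms @ 3/7 + 90.226ms (1/7)
4. 360.902ms @ 4/7 + 180.451ms (2/7)
5. 541.353ms @ 6/7 + 180.451ms (2/7)
6. 721.805ms @ 8/7 + 180.451ms (2/7)
7. 902.256ms @ 10/7 + 180.451ms (2/7)
8. 1082.707ms @ 12/7 + 180.451ms (2/7)
9. 1263.158ms @ 2 + 210.526ms (1/3)
10. 1473.684ms @ 7/3 + 210.526ms (1/3)
11. 1684.211ms @ 8/3 + 210.526ms (1/3)
12. 1894.737ms @ 3 + 126.316ms (1/5)
13. 2021.053ms @ 16/5 + 126.316ms (1/5)
14. 2147.368ms @ 17/5 + 126.316ms (1/5)
15. 2273.684ms @ 18/5 + 126.316ms (1/5)
16. 2400.0ms @ 19/5 + 126.316ms (1/5)
17. 2526.316ms @ 4 + 180.451ms (2/7)
18. 2706.767ms @ 30/7 + 180.451ms (2/7)
19. 2887.218ms @ 32/7 + 180.451ms (2/7)
20. 3067.669ms @ 34/7 + 180.451ms (2/7)
21. 3248.12ms @ 36/7 + 180.451ms (2/7)
22. 3428.571ms @ 38/7 + 180.451ms (2/7)
23. 3609.023ms @ 40/7 + 180.451ms (2/7)
24. 3789.474ms @ 6 + 252.632ms (2/5)
25. 4042.105ms @ 32/5 + 252.632ms (2/5)
26. 4294.737ms @ 34/5 + 252.632ms (2/5)
27. 4547.368ms @ 36/5 + 252.632ms (2/5)
28. 4800.0ms @ 38/5 + 252.632ms (2/5)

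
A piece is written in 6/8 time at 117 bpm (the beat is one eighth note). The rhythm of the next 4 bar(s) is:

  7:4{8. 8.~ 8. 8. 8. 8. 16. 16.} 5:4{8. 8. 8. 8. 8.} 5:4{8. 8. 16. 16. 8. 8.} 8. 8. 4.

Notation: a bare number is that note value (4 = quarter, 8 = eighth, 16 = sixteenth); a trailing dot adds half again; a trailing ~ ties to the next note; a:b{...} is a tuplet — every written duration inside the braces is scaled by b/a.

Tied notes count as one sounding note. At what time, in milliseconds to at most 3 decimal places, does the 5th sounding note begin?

note 5 onset = 30/7b = 2197.802ms

1. 0.0ms @ 0 + 439.56ms (6/7)
2. 439.56ms @ 6/7 + 879.121ms (12/7)
3. 1318.681ms @ 18/7 + 439.56ms (6/7)
4. 1758.242ms @ 24/7 + 439.56ms (6/7)
5. 2197.802ms @ 30/7 + 439.56ms (6/7)
6. 2637.363ms @ 36/7 + 219.78ms (3/7)
7. 2857.143ms @ 39/7 + 219.78ms (3/7)
8. 3076.923ms @ 6 + 615.385ms (6/5)
9. 3692.308ms @ 36/5 + 615.385ms (6/5)
10. 4307.692ms @ 42/5 + 615.385ms (6/5)
11. 4923.077ms @ 48/5 + 615.385ms (6/5)
12. 5538.462ms @ 54/5 + 615.385ms (6/5)
13. 6153.846ms @ 12 + 615.385ms (6/5)
14. 6769.231ms @ 66/5 + 615.385ms (6/5)
15. 7384.615ms @ 72/5 + 307.692ms (3/5)
16. 7692.308ms @ 15 + 307.692ms (3/5)
17. 8000.0ms @ 78/5 + 615.385ms (6/5)
18. 8615.385ms @ 84/5 + 615.385ms (6/5)
19. 9230.769ms @ 18 + 769.231ms (3/2)
20. 10000.0ms @ 39/2 + 769.231ms (3/2)
21. 10769.231ms @ 21 + 1538.462ms (3)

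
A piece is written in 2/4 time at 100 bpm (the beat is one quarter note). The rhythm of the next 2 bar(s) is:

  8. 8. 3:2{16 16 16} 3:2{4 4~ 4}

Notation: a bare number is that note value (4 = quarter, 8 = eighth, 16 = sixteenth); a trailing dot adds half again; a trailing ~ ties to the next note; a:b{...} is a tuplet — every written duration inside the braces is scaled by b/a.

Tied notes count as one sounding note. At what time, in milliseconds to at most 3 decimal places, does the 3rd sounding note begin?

note 3 onset = 3/2b = 900.0ms

1. 0.0ms @ 0 + 450.0ms (3/4)
2. 450.0ms @ 3/4 + 450.0ms (3/4)
3. 900.0ms @ 3/2 + 100.0ms (1/6)
4. 1000.0ms @ 5/3 + 100.0ms (1/6)
5. 1100.0ms @ 11/6 + 100.0ms (1/6)
6. 1200.0ms @ 2 + 400.0ms (2/3)
7. 1600.0ms @ 8/3 + 800.0ms (4/3)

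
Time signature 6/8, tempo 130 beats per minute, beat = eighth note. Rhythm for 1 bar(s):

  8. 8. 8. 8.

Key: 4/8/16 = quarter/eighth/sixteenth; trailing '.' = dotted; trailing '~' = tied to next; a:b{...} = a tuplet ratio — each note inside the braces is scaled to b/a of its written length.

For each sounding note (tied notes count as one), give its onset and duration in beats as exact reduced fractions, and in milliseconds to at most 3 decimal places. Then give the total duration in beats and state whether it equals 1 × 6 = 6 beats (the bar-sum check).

1) 0.0ms=0b +692.308ms=3/2b
2) 692.308ms=3/2b +692.308ms=3/2b
3) 1384.615ms=3b +692.308ms=3/2b
4) 2076.923ms=9/2b +692.308ms=3/2b
Σ=6b of 6 (130bpm 6/8) — PASS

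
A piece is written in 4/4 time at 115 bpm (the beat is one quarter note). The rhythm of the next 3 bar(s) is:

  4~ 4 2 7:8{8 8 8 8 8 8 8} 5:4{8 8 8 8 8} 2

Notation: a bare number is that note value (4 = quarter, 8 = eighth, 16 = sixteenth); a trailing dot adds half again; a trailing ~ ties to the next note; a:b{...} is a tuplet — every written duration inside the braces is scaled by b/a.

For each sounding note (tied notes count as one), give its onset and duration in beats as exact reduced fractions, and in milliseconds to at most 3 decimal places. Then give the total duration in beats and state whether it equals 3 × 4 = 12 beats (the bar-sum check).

1) 0.0ms=0b +1043.478ms=2b
2) 1043.478ms=2b +1043.478ms=2b
3) 2086.957ms=4b +298.137ms=4/7b
4) 2385.093ms=32/7b +298.137ms=4/7b
5) 2683.23ms=36/7b +298.137ms=4/7b
6) 2981.366ms=40/7b +298.137ms=4/7b
7) 3279.503ms=44/7b +298.137ms=4/7b
8) 3577.64ms=48/7b +298.137ms=4/7b
9) 3875.776ms=52/7b +298.137ms=4/7b
10) 4173.913ms=8b +208.696ms=2/5b
11) 4382.609ms=42/5b +208.696ms=2/5b
12) 4591.304ms=44/5b +208.696ms=2/5b
13) 4800.0ms=46/5b +208.696ms=2/5b
14) 5008.696ms=48/5b +208.696ms=2/5b
15) 5217.391ms=10b +1043.478ms=2b
Σ=12b of 12 (115bpm 4/4) — PASS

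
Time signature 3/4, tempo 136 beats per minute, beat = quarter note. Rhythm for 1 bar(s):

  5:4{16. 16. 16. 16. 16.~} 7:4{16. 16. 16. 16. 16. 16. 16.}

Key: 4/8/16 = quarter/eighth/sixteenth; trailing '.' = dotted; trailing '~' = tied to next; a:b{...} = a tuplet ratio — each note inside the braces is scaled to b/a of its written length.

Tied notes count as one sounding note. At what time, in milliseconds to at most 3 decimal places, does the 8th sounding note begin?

1. 0.0ms @ 0 + 132.353ms (3/10)
2. 132.353ms @ 3/10 + 132.353ms (3/10)
3. 264.706ms @ 3/5 + 132.353ms (3/10)
4. 397.059ms @ 9/10 + 132.353ms (3/10)
5. 529.412ms @ 6/5 + 226.891ms (18/35)
6. 756.303ms @ 12/7 + 94.538ms (3/14)
7. 850.84ms @ 27/14 + 94.538ms (3/14)
8. 945.378ms @ 15/7 + 94.538ms (3/14)
9. 1039.916ms @ 33/14 + 94.538ms (3/14)
10. 1134.454ms @ 18/7 + 94.538ms (3/14)
11. 1228.992ms @ 39/14 + 94.538ms (3/14)

note 8 onset = 15/7b = 945.378ms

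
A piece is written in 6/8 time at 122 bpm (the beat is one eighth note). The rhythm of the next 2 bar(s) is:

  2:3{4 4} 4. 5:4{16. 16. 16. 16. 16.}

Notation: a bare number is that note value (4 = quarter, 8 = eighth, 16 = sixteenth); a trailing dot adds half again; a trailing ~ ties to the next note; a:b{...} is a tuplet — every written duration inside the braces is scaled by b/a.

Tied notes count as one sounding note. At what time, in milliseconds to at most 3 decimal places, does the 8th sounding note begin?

1. 0.0ms @ 0 + 1475.41ms (3)
2. 1475.41ms @ 3 + 1475.41ms (3)
3. 2950.82ms @ 6 + 1475.41ms (3)
4. 4426.23ms @ 9 + 295.082ms (3/5)
5. 4721.311ms @ 48/5 + 295.082ms (3/5)
6. 5016.393ms @ 51/5 + 295.082ms (3/5)
7. 5311.475ms @ 54/5 + 295.082ms (3/5)
8. 5606.557ms @ 57/5 + 295.082ms (3/5)

note 8 onset = 57/5b = 5606.557ms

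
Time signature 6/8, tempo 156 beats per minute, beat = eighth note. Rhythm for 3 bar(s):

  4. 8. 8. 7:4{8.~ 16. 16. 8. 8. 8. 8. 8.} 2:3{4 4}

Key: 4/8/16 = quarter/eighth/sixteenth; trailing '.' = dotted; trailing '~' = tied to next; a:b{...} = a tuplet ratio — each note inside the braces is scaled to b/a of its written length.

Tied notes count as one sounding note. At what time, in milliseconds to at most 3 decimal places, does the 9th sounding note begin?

note 9 onset = 72/7b = 3956.044ms

1. 0.0ms @ 0 + 1153.846ms (3)
2. 1153.846ms @ 3 + 576.923ms (3/2)
3. 1730.769ms @ 9/2 + 576.923ms (3/2)
4. 2307.692ms @ 6 + 494.505ms (9/7)
5. 2802.198ms @ 51/7 + 164.835ms (3/7)
6. 2967.033ms @ 54/7 + 329.67ms (6/7)
7. 3296.703ms @ 60/7 + 329.67ms (6/7)
8. 3626.374ms @ 66/7 + 329.67ms (6/7)
9. 3956.044ms @ 72/7 + 329.67ms (6/7)
10. 4285.714ms @ 78/7 + 329.67ms (6/7)
11. 4615.385ms @ 12 + 1153.846ms (3)
12. 5769.231ms @ 15 + 1153.846ms (3)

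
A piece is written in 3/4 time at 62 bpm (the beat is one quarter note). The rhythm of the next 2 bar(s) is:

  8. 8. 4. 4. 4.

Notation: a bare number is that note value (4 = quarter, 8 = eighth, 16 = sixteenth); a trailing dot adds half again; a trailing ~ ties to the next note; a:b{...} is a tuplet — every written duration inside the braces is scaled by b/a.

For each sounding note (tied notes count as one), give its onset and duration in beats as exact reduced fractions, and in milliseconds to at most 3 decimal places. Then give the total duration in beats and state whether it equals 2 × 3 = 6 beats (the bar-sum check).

1) 0.0ms=0b +725.806ms=3/4b
2) 725.806ms=3/4b +725.806ms=3/4b
3) 1451.613ms=3/2b +1451.613ms=3/2b
4) 2903.226ms=3b +1451.613ms=3/2b
5) 4354.839ms=9/2b +1451.613ms=3/2b
Σ=6b of 6 (62bpm 3/4) — PASS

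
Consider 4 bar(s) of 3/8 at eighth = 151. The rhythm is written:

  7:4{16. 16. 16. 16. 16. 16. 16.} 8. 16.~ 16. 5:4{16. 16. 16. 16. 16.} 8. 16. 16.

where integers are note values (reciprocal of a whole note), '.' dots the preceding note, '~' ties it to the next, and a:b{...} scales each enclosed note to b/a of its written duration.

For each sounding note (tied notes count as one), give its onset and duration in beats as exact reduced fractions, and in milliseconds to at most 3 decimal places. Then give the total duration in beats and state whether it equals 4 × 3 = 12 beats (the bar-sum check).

1) 0.0ms=0b +170.293ms=3/7b
2) 170.293ms=3/7b +170.293ms=3/7b
3) 340.587ms=6/7b +170.293ms=3/7b
4) 510.88ms=9/7b +170.293ms=3/7b
5) 681.173ms=12/7b +170.293ms=3/7b
6) 851.466ms=15/7b +170.293ms=3/7b
7) 1021.76ms=18/7b +170.293ms=3/7b
8) 1192.053ms=3b +596.026ms=3/2b
9) 1788.079ms=9/2b +596.026ms=3/2b
10) 2384.106ms=6b +238.411ms=3/5b
11) 2622.517ms=33/5b +238.411ms=3/5b
12) 2860.927ms=36/5b +238.411ms=3/5b
13) 3099.338ms=39/5b +238.411ms=3/5b
14) 3337.748ms=42/5b +238.411ms=3/5b
15) 3576.159ms=9b +596.026ms=3/2b
16) 4172.185ms=21/2b +298.013ms=3/4b
17) 4470.199ms=45/4b +298.013ms=3/4b
Σ=12b of 12 (151bpm 3/8) — PASS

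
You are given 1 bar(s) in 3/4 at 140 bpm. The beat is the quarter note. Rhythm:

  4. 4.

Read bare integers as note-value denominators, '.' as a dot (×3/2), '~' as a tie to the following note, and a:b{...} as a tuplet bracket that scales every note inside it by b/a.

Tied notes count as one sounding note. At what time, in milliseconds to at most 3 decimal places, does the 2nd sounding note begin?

1. 0.0ms @ 0 + 642.857ms (3/2)
2. 642.857ms @ 3/2 + 642.857ms (3/2)

note 2 onset = 3/2b = 642.857ms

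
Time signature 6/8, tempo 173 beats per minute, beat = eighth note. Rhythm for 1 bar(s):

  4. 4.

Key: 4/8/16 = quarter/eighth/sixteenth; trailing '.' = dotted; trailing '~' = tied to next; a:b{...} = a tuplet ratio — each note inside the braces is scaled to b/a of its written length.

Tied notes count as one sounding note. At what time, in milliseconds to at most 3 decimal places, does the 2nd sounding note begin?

1. 0.0ms @ 0 + 1040.462ms (3)
2. 1040.462ms @ 3 + 1040.462ms (3)

note 2 onset = 3b = 1040.462ms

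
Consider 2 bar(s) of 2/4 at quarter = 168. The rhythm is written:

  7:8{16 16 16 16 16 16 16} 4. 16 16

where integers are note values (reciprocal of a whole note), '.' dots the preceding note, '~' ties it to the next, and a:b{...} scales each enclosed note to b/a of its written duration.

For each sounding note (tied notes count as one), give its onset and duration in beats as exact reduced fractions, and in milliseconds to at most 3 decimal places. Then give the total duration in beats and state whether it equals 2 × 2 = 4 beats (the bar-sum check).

1) 0.0ms=0b +102.041ms=2/7b
2) 102.041ms=2/7b +102.041ms=2/7b
3) 204.082ms=4/7b +102.041ms=2/7b
4) 306.122ms=6/7b +102.041ms=2/7b
5) 408.163ms=8/7b +102.041ms=2/7b
6) 510.204ms=10/7b +102.041ms=2/7b
7) 612.245ms=12/7b +102.041ms=2/7b
8) 714.286ms=2b +535.714ms=3/2b
9) 1250.0ms=7/2b +89.286ms=1/4b
10) 1339.286ms=15/4b +89.286ms=1/4b
Σ=4b of 4 (168bpm 2/4) — PASS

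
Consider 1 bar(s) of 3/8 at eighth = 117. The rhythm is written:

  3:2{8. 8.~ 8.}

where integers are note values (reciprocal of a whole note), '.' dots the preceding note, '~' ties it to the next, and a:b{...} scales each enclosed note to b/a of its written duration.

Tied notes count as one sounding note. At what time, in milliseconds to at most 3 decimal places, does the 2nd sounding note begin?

1. 0.0ms @ 0 + 512.821ms (1)
2. 512.821ms @ 1 + 1025.641ms (2)

note 2 onset = 1b = 512.821ms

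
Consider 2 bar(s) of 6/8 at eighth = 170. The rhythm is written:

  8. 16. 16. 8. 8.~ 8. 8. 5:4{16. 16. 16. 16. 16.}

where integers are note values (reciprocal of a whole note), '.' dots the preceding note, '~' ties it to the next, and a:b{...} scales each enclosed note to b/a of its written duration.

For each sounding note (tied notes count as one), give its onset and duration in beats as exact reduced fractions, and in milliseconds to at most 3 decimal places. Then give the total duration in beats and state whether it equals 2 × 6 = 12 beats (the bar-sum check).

1) 0.0ms=0b +529.412ms=3/2b
2) 529.412ms=3/2b +264.706ms=3/4b
3) 794.118ms=9/4b +264.706ms=3/4b
4) 1058.824ms=3b +529.412ms=3/2b
5) 1588.235ms=9/2b +1058.824ms=3b
6) 2647.059ms=15/2b +529.412ms=3/2b
7) 3176.471ms=9b +211.765ms=3/5b
8) 3388.235ms=48/5b +211.765ms=3/5b
9) 3600.0ms=51/5b +211.765ms=3/5b
10) 3811.765ms=54/5b +211.765ms=3/5b
11) 4023.529ms=57/5b +211.765ms=3/5b
Σ=12b of 12 (170bpm 6/8) — PASS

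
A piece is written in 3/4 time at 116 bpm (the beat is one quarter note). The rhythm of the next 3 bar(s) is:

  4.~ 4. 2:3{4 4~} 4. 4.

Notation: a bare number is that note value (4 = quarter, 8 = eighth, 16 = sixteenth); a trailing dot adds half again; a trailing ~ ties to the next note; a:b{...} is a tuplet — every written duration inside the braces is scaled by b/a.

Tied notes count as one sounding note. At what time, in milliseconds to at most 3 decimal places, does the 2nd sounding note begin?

1. 0.0ms @ 0 + 1551.724ms (3)
2. 1551.724ms @ 3 + 775.862ms (3/2)
3. 2327.586ms @ 9/2 + 1551.724ms (3)
4. 3879.31ms @ 15/2 + 775.862ms (3/2)

note 2 onset = 3b = 1551.724ms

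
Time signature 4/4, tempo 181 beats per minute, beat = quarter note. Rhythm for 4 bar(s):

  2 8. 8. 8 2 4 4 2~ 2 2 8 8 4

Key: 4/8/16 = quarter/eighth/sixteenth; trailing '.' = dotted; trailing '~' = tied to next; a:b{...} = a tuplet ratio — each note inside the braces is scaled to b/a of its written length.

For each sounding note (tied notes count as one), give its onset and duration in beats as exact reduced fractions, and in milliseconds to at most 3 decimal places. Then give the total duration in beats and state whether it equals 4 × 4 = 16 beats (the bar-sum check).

1) 0.0ms=0b +662.983ms=2b
2) 662.983ms=2b +248.619ms=3/4b
3) 911.602ms=11/4b +248.619ms=3/4b
4) 1160.221ms=7/2b +165.746ms=1/2b
5) 1325.967ms=4b +662.983ms=2b
6) 1988.95ms=6b +331.492ms=1b
7) 2320.442ms=7b +331.492ms=1b
8) 2651.934ms=8b +1325.967ms=4b
9) 3977.901ms=12b +662.983ms=2b
10) 4640.884ms=14b +165.746ms=1/2b
11) 4806.63ms=29/2b +165.746ms=1/2b
12) 4972.376ms=15b +331.492ms=1b
Σ=16b of 16 (181bpm 4/4) — PASS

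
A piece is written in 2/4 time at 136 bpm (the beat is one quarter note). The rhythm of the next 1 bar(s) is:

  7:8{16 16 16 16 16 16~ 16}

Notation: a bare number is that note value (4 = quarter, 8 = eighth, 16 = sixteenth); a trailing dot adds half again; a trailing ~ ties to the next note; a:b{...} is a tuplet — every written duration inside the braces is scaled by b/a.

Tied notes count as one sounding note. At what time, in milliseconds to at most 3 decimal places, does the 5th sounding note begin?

1. 0.0ms @ 0 + 126.05ms (2/7)
2. 126.05ms @ 2/7 + 126.05ms (2/7)
3. 252.101ms @ 4/7 + 126.05ms (2/7)
4. 378.151ms @ 6/7 + 126.05ms (2/7)
5. 504.202ms @ 8/7 + 126.05ms (2/7)
6. 630.252ms @ 10/7 + 252.101ms (4/7)

note 5 onset = 8/7b = 504.202ms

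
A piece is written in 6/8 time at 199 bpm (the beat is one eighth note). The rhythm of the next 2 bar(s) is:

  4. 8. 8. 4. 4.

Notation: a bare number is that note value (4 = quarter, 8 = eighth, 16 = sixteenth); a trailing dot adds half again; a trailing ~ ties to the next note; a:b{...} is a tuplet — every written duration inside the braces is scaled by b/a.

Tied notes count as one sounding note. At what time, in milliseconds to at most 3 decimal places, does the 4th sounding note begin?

note 4 onset = 6b = 1809.045ms

1. 0.0ms @ 0 + 904.523ms (3)
2. 904.523ms @ 3 + 452.261ms (3/2)
3. 1356.784ms @ 9/2 + 452.261ms (3/2)
4. 1809.045ms @ 6 + 904.523ms (3)
5. 2713.568ms @ 9 + 904.523ms (3)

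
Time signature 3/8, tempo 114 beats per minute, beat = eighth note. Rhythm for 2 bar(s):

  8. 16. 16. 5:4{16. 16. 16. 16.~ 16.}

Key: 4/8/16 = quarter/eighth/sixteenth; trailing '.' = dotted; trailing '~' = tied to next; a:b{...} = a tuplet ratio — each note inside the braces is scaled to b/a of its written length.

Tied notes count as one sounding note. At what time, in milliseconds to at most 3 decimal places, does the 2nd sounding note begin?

1. 0.0ms @ 0 + 789.474ms (3/2)
2. 789.474ms @ 3/2 + 394.737ms (3/4)
3. 1184.211ms @ 9/4 + 394.737ms (3/4)
4. 1578.947ms @ 3 + 315.789ms (3/5)
5. 1894.737ms @ 18/5 + 315.789ms (3/5)
6. 2210.526ms @ 21/5 + 315.789ms (3/5)
7. 2526.316ms @ 24/5 + 631.579ms (6/5)

note 2 onset = 3/2b = 789.474ms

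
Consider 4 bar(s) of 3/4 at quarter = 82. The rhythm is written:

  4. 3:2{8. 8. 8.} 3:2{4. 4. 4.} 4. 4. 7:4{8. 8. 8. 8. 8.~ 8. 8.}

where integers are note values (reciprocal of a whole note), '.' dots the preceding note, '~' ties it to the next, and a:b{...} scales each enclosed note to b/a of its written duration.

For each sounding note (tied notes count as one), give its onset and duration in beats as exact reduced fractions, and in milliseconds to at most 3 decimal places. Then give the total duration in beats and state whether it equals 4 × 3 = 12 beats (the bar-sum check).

1) 0.0ms=0b +1097.561ms=3/2b
2) 1097.561ms=3/2b +365.854ms=1/2b
3) 1463.415ms=2b +365.854ms=1/2b
4) 1829.268ms=5/2b +365.854ms=1/2b
5) 2195.122ms=3b +731.707ms=1b
6) 2926.829ms=4b +731.707ms=1b
7) 3658.537ms=5b +731.707ms=1b
8) 4390.244ms=6b +1097.561ms=3/2b
9) 5487.805ms=15/2b +1097.561ms=3/2b
10) 6585.366ms=9b +313.589ms=3/7b
11) 6898.955ms=66/7b +313.589ms=3/7b
12) 7212.544ms=69/7b +313.589ms=3/7b
13) 7526.132ms=72/7b +313.589ms=3/7b
14) 7839.721ms=75/7b +627.178ms=6/7b
15) 8466.899ms=81/7b +313.589ms=3/7b
Σ=12b of 12 (82bpm 3/4) — PASS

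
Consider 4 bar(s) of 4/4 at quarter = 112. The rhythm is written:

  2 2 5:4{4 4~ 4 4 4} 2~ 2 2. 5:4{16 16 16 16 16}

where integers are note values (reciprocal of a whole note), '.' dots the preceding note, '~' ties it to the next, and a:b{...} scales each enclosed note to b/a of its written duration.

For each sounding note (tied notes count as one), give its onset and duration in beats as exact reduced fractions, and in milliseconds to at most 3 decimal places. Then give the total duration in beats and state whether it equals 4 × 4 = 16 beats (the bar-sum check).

1) 0.0ms=0b +1071.429ms=2b
2) 1071.429ms=2b +1071.429ms=2b
3) 2142.857ms=4b +428.571ms=4/5b
4) 2571.429ms=24/5b +857.143ms=8/5b
5) 3428.571ms=32/5b +428.571ms=4/5b
6) 3857.143ms=36/5b +428.571ms=4/5b
7) 4285.714ms=8b +2142.857ms=4b
8) 6428.571ms=12b +1607.143ms=3b
9) 8035.714ms=15b +107.143ms=1/5b
10) 8142.857ms=76/5b +107.143ms=1/5b
11) 8250.0ms=77/5b +107.143ms=1/5b
12) 8357.143ms=78/5b +107.143ms=1/5b
13) 8464.286ms=79/5b +107.143ms=1/5b
Σ=16b of 16 (112bpm 4/4) — PASS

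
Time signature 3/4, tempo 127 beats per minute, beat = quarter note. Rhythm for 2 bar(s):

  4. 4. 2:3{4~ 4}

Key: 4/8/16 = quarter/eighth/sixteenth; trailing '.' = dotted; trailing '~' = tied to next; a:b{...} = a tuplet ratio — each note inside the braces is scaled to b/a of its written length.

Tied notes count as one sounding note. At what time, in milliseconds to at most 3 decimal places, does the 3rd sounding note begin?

note 3 onset = 3b = 1417.323ms

1. 0.0ms @ 0 + 708.661ms (3/2)
2. 708.661ms @ 3/2 + 708.661ms (3/2)
3. 1417.323ms @ 3 + 1417.323ms (3)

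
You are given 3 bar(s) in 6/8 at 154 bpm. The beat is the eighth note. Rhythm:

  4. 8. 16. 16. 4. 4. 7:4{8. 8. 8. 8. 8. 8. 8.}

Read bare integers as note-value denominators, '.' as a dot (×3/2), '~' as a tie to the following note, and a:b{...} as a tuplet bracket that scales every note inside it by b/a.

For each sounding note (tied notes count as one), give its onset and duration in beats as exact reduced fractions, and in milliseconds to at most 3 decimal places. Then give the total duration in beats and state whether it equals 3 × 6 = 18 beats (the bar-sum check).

1) 0.0ms=0b +1168.831ms=3b
2) 1168.831ms=3b +584.416ms=3/2b
3) 1753.247ms=9/2b +292.208ms=3/4b
4) 2045.455ms=21/4b +292.208ms=3/4b
5) 2337.662ms=6b +1168.831ms=3b
6) 3506.494ms=9b +1168.831ms=3b
7) 4675.325ms=12b +333.952ms=6/7b
8) 5009.276ms=90/7b +333.952ms=6/7b
9) 5343.228ms=96/7b +333.952ms=6/7b
10) 5677.18ms=102/7b +333.952ms=6/7b
11) 6011.132ms=108/7b +333.952ms=6/7b
12) 6345.083ms=114/7b +333.952ms=6/7b
13) 6679.035ms=120/7b +333.952ms=6/7b
Σ=18b of 18 (154bpm 6/8) — PASS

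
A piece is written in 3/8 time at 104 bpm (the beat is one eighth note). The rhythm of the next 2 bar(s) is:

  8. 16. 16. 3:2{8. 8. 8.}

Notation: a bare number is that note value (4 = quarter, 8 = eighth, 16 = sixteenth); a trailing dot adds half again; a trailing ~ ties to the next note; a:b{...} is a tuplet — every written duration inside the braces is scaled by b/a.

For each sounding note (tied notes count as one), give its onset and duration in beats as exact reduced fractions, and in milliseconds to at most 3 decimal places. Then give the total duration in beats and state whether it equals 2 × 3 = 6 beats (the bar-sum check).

1) 0.0ms=0b +865.385ms=3/2b
2) 865.385ms=3/2b +432.692ms=3/4b
3) 1298.077ms=9/4b +432.692ms=3/4b
4) 1730.769ms=3b +576.923ms=1b
5) 2307.692ms=4b +576.923ms=1b
6) 2884.615ms=5b +576.923ms=1b
Σ=6b of 6 (104bpm 3/8) — PASS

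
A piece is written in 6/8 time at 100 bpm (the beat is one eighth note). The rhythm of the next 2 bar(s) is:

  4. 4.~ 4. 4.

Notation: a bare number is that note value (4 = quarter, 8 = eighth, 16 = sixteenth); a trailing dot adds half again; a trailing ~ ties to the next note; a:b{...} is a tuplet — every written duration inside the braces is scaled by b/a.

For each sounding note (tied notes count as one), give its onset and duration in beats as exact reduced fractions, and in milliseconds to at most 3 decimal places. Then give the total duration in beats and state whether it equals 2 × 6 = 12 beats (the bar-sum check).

1) 0.0ms=0b +1800.0ms=3b
2) 1800.0ms=3b +3600.0ms=6b
3) 5400.0ms=9b +1800.0ms=3b
Σ=12b of 12 (100bpm 6/8) — PASS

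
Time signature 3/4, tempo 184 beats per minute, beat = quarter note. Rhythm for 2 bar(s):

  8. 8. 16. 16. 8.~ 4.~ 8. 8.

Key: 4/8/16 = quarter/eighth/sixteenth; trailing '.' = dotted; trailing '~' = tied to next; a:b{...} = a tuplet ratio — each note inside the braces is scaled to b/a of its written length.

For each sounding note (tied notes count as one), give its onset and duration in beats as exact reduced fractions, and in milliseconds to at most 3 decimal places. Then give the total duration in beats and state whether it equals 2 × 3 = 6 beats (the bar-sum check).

1) 0.0ms=0b +244.565ms=3/4b
2) 244.565ms=3/4b +244.565ms=3/4b
3) 489.13ms=3/2b +122.283ms=3/8b
4) 611.413ms=15/8b +122.283ms=3/8b
5) 733.696ms=9/4b +978.261ms=3b
6) 1711.957ms=21/4b +244.565ms=3/4b
Σ=6b of 6 (184bpm 3/4) — PASS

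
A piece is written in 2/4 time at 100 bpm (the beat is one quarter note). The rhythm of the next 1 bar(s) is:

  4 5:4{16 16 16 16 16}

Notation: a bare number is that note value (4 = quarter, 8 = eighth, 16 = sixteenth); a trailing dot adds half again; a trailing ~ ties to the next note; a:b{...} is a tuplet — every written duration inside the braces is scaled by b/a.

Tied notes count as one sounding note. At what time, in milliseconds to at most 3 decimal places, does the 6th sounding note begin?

note 6 onset = 9/5b = 1080.0ms

1. 0.0ms @ 0 + 600.0ms (1)
2. 600.0ms @ 1 + 120.0ms (1/5)
3. 720.0ms @ 6/5 + 120.0ms (1/5)
4. 840.0ms @ 7/5 + 120.0ms (1/5)
5. 960.0ms @ 8/5 + 120.0ms (1/5)
6. 1080.0ms @ 9/5 + 120.0ms (1/5)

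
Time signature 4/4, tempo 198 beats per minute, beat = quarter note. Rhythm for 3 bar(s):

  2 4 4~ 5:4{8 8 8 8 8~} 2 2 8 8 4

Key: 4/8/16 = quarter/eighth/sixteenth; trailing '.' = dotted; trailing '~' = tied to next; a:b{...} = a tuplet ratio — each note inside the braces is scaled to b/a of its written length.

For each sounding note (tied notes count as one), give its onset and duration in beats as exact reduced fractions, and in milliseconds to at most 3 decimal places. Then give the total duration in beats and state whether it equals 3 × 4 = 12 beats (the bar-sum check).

1) 0.0ms=0b +606.061ms=2b
2) 606.061ms=2b +303.03ms=1b
3) 909.091ms=3b +424.242ms=7/5b
4) 1333.333ms=22/5b +121.212ms=2/5b
5) 1454.545ms=24/5b +121.212ms=2/5b
6) 1575.758ms=26/5b +121.212ms=2/5b
7) 1696.97ms=28/5b +727.273ms=12/5b
8) 2424.242ms=8b +606.061ms=2b
9) 3030.303ms=10b +151.515ms=1/2b
10) 3181.818ms=21/2b +151.515ms=1/2b
11) 3333.333ms=11b +303.03ms=1b
Σ=12b of 12 (198bpm 4/4) — PASS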